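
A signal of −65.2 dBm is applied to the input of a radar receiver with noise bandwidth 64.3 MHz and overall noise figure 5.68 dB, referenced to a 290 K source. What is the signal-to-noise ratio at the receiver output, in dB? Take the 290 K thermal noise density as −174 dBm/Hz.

Noise floor: N = −174 + 10 log₁₀(B) + NF
10 log₁₀(6.43×10⁷) = 78.08 dB
N = −174 + 78.08 + 5.68 = −90.24 dBm
SNR = P_sig − N = −65.2 − (−90.24) = 25.04 dB → 25.0 dB

25.0 dB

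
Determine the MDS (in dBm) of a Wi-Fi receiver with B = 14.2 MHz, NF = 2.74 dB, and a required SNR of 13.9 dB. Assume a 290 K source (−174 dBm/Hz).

Sensitivity = −174 + 10 log₁₀(B) + NF + SNR_min
= −174 + 71.52 + 2.74 + 13.9
= −85.84 dBm → −85.8 dBm

−85.8 dBm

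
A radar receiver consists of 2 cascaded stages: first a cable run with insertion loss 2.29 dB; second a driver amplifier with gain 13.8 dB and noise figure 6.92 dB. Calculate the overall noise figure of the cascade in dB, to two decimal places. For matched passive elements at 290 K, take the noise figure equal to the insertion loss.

9.21 dB

Convert to linear (a loss of L dB is a gain of −L dB): F_i = 10^(NF_i/10), G_i = 10^(G_i,dB/10)
  Stage 1: F_1 = 10^(2.29/10) = 1.694, G_1 = 10^(−2.29/10) = 0.5902
  Stage 2: F_2 = 10^(6.92/10) = 4.920, G_2 = 10^(13.8/10) = 23.99
Friis cascade:
  F = 1.694 + (4.920 − 1)/0.5902 = 8.337
NF = 10 log₁₀(8.337) = 9.21 dB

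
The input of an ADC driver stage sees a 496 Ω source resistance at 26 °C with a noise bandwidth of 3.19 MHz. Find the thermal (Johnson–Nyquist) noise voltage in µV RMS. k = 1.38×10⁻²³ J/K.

5.11 µV

T = 26 °C + 273.15 = 299.15 K
V_n = √(4kTRB)
4kTRB = 4 × 1.38×10⁻²³ × 299.15 × 4.96×10² × 3.19×10⁶ = 2.61×10⁻¹¹ V²
V_n = √(2.61×10⁻¹¹) = 5.11×10⁻⁶ V = 5.11 µV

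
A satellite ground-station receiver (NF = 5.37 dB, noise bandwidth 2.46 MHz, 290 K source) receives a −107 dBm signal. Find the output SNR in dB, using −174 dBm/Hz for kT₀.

−2.3 dB

Noise floor: N = −174 + 10 log₁₀(B) + NF
10 log₁₀(2.46×10⁶) = 63.91 dB
N = −174 + 63.91 + 5.37 = −104.72 dBm
SNR = P_sig − N = −107 − (−104.72) = −2.28 dB → −2.3 dB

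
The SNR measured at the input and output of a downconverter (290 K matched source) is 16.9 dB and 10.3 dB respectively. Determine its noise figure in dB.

NF (dB) = SNR_in(dB) − SNR_out(dB) when the source is at T₀
NF = 16.9 − 10.3 = 6.6 dB

6.6 dB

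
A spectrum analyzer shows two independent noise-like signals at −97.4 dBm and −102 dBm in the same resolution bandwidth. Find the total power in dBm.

−96.1 dBm

Convert to linear, add, convert back:
P₁ = 1.82×10⁻¹³ W, P₂ = 6.31×10⁻¹⁴ W
P_tot = 2.45×10⁻¹³ W → 10 log₁₀(P_tot / 10⁻³) = −96.1 dBm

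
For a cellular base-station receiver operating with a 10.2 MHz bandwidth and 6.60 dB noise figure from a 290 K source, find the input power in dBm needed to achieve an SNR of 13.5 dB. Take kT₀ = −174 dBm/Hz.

Sensitivity = −174 + 10 log₁₀(B) + NF + SNR_min
= −174 + 70.09 + 6.60 + 13.5
= −83.81 dBm → −83.8 dBm

−83.8 dBm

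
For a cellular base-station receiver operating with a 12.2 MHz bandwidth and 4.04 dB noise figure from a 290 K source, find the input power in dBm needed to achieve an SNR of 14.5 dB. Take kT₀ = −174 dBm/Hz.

Sensitivity = −174 + 10 log₁₀(B) + NF + SNR_min
= −174 + 70.86 + 4.04 + 14.5
= −84.60 dBm → −84.6 dBm

−84.6 dBm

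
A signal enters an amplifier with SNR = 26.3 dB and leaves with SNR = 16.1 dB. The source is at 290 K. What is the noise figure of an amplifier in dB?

NF (dB) = SNR_in(dB) − SNR_out(dB) when the source is at T₀
NF = 26.3 − 16.1 = 10.2 dB

10.2 dB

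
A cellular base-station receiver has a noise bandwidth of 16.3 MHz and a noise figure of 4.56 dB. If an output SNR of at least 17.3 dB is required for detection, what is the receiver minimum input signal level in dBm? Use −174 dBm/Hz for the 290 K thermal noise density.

Sensitivity = −174 + 10 log₁₀(B) + NF + SNR_min
= −174 + 72.12 + 4.56 + 17.3
= −80.02 dBm → −80.0 dBm

−80.0 dBm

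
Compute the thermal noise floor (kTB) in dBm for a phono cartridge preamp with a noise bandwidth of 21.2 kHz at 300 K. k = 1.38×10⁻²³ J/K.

−130.6 dBm

P_n = kTB = 1.38×10⁻²³ × 300 × 2.12×10⁴ = 8.78×10⁻¹⁷ W
In dBm: 10 log₁₀(8.78×10⁻¹⁷ / 10⁻³) = −130.6 dBm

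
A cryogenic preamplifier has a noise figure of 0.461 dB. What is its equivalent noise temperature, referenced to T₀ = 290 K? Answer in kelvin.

32.5 K

F = 10^(0.461/10) = 1.11199
T_e = (F − 1)·T₀ = (1.11199 − 1) × 290 = 32.5 K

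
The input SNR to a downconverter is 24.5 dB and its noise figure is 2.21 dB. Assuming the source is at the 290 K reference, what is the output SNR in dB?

By definition F = SNR_in/SNR_out, so in dB: SNR_out = SNR_in − NF
SNR_out = 24.5 − 2.21 = 22.29 dB

22.29 dB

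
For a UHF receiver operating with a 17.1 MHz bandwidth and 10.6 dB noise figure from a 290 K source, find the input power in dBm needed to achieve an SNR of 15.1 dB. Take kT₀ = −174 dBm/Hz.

−76.0 dBm

Sensitivity = −174 + 10 log₁₀(B) + NF + SNR_min
= −174 + 72.33 + 10.6 + 15.1
= −75.97 dBm → −76.0 dBm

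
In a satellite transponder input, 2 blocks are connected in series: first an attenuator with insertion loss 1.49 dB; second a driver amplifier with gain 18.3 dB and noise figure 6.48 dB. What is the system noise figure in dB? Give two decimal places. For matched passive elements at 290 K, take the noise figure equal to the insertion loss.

Convert to linear (a loss of L dB is a gain of −L dB): F_i = 10^(NF_i/10), G_i = 10^(G_i,dB/10)
  Stage 1: F_1 = 10^(1.49/10) = 1.409, G_1 = 10^(−1.49/10) = 0.7096
  Stage 2: F_2 = 10^(6.48/10) = 4.446, G_2 = 10^(18.3/10) = 67.61
Friis cascade:
  F = 1.409 + (4.446 − 1)/0.7096 = 6.266
NF = 10 log₁₀(6.266) = 7.97 dB

7.97 dB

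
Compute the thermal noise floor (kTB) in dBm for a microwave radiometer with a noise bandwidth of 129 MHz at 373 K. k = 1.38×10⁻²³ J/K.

P_n = kTB = 1.38×10⁻²³ × 373 × 1.29×10⁸ = 6.64×10⁻¹³ W
In dBm: 10 log₁₀(6.64×10⁻¹³ / 10⁻³) = −91.8 dBm

−91.8 dBm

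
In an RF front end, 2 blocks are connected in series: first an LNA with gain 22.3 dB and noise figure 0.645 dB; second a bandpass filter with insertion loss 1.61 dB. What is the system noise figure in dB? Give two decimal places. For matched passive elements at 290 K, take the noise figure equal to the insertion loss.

0.65 dB

Convert to linear (a loss of L dB is a gain of −L dB): F_i = 10^(NF_i/10), G_i = 10^(G_i,dB/10)
  Stage 1: F_1 = 10^(0.645/10) = 1.160, G_1 = 10^(22.3/10) = 169.8
  Stage 2: F_2 = 10^(1.61/10) = 1.449, G_2 = 10^(−1.61/10) = 0.6902
Friis cascade:
  F = 1.160 + (1.449 − 1)/169.8 = 1.163
NF = 10 log₁₀(1.163) = 0.65 dB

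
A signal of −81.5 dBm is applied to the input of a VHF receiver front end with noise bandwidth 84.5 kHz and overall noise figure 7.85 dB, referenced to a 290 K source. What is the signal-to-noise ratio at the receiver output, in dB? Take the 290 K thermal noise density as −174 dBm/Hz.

Noise floor: N = −174 + 10 log₁₀(B) + NF
10 log₁₀(8.45×10⁴) = 49.27 dB
N = −174 + 49.27 + 7.85 = −116.88 dBm
SNR = P_sig − N = −81.5 − (−116.88) = 35.38 dB → 35.4 dB

35.4 dB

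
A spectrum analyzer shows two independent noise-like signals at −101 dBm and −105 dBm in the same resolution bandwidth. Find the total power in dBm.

Convert to linear, add, convert back:
P₁ = 7.94×10⁻¹⁴ W, P₂ = 3.16×10⁻¹⁴ W
P_tot = 1.11×10⁻¹³ W → 10 log₁₀(P_tot / 10⁻³) = −99.5 dBm

−99.5 dBm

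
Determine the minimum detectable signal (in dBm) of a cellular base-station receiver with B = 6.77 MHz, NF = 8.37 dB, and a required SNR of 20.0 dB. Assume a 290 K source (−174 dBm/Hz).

−77.3 dBm

Sensitivity = −174 + 10 log₁₀(B) + NF + SNR_min
= −174 + 68.31 + 8.37 + 20.0
= −77.32 dBm → −77.3 dBm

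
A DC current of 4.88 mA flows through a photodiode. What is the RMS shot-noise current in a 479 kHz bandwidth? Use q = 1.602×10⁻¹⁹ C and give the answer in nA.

I_n = √(2qI·B)
2qI·B = 2 × 1.602×10⁻¹⁹ × 4.88×10⁻³ × 4.79×10⁵ = 7.49×10⁻¹⁶ A²
I_n = √(7.49×10⁻¹⁶) = 2.74×10⁻⁸ A = 27.4 nA

27.4 nA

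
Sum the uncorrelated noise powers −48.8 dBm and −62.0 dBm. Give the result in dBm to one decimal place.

−48.6 dBm

Convert to linear, add, convert back:
P₁ = 1.32×10⁻⁸ W, P₂ = 6.31×10⁻¹⁰ W
P_tot = 1.38×10⁻⁸ W → 10 log₁₀(P_tot / 10⁻³) = −48.6 dBm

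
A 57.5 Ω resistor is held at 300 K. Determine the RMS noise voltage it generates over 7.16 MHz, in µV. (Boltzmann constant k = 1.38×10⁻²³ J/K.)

2.61 µV

V_n = √(4kTRB)
4kTRB = 4 × 1.38×10⁻²³ × 300 × 5.75×10¹ × 7.16×10⁶ = 6.82×10⁻¹² V²
V_n = √(6.82×10⁻¹²) = 2.61×10⁻⁶ V = 2.61 µV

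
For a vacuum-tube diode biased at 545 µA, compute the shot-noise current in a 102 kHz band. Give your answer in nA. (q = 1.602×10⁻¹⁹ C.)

I_n = √(2qI·B)
2qI·B = 2 × 1.602×10⁻¹⁹ × 5.45×10⁻⁴ × 1.02×10⁵ = 1.78×10⁻¹⁷ A²
I_n = √(1.78×10⁻¹⁷) = 4.22×10⁻⁹ A = 4.22 nA

4.22 nA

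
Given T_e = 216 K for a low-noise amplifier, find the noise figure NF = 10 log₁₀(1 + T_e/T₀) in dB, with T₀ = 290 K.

2.42 dB

F = 1 + T_e/T₀ = 1 + 216/290 = 1.74483
NF = 10 log₁₀(1.74483) = 2.42 dB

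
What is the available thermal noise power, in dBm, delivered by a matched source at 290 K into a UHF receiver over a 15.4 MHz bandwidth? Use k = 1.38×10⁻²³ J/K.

P_n = kTB = 1.38×10⁻²³ × 290 × 1.54×10⁷ = 6.16×10⁻¹⁴ W
In dBm: 10 log₁₀(6.16×10⁻¹⁴ / 10⁻³) = −102.1 dBm

−102.1 dBm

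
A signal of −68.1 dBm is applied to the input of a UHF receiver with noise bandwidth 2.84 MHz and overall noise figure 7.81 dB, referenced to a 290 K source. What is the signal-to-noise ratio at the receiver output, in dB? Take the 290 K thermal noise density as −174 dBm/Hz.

Noise floor: N = −174 + 10 log₁₀(B) + NF
10 log₁₀(2.84×10⁶) = 64.53 dB
N = −174 + 64.53 + 7.81 = −101.66 dBm
SNR = P_sig − N = −68.1 − (−101.66) = 33.56 dB → 33.6 dB

33.6 dB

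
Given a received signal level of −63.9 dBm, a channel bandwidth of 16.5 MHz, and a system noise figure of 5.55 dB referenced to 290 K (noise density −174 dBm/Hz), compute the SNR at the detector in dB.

Noise floor: N = −174 + 10 log₁₀(B) + NF
10 log₁₀(1.65×10⁷) = 72.17 dB
N = −174 + 72.17 + 5.55 = −96.28 dBm
SNR = P_sig − N = −63.9 − (−96.28) = 32.38 dB → 32.4 dB

32.4 dB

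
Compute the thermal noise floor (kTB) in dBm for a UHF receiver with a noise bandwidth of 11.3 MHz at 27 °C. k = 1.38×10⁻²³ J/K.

T = 27 °C + 273.15 = 300.15 K
P_n = kTB = 1.38×10⁻²³ × 300.15 × 1.13×10⁷ = 4.68×10⁻¹⁴ W
In dBm: 10 log₁₀(4.68×10⁻¹⁴ / 10⁻³) = −103.3 dBm

−103.3 dBm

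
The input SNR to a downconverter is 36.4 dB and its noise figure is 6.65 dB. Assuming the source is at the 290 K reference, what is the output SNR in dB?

29.75 dB

By definition F = SNR_in/SNR_out, so in dB: SNR_out = SNR_in − NF
SNR_out = 36.4 − 6.65 = 29.75 dB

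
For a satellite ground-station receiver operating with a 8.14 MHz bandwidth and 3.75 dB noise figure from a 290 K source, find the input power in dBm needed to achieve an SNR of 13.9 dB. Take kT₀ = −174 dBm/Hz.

−87.2 dBm

Sensitivity = −174 + 10 log₁₀(B) + NF + SNR_min
= −174 + 69.11 + 3.75 + 13.9
= −87.24 dBm → −87.2 dBm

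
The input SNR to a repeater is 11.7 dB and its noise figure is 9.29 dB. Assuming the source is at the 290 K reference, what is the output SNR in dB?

By definition F = SNR_in/SNR_out, so in dB: SNR_out = SNR_in − NF
SNR_out = 11.7 − 9.29 = 2.41 dB

2.41 dB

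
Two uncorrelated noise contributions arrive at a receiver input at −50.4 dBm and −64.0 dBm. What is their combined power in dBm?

−50.2 dBm

Convert to linear, add, convert back:
P₁ = 9.12×10⁻⁹ W, P₂ = 3.98×10⁻¹⁰ W
P_tot = 9.52×10⁻⁹ W → 10 log₁₀(P_tot / 10⁻³) = −50.2 dBm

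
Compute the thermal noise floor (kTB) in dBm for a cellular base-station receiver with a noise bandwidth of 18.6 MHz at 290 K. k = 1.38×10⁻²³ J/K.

P_n = kTB = 1.38×10⁻²³ × 290 × 1.86×10⁷ = 7.44×10⁻¹⁴ W
In dBm: 10 log₁₀(7.44×10⁻¹⁴ / 10⁻³) = −101.3 dBm

−101.3 dBm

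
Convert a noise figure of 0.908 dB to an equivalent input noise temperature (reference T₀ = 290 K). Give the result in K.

F = 10^(0.908/10) = 1.23254
T_e = (F − 1)·T₀ = (1.23254 − 1) × 290 = 67.4 K

67.4 K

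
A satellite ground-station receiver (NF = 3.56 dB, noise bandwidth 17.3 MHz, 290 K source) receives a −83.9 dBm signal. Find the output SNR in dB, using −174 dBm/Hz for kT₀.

Noise floor: N = −174 + 10 log₁₀(B) + NF
10 log₁₀(1.73×10⁷) = 72.38 dB
N = −174 + 72.38 + 3.56 = −98.06 dBm
SNR = P_sig − N = −83.9 − (−98.06) = 14.16 dB → 14.2 dB

14.2 dB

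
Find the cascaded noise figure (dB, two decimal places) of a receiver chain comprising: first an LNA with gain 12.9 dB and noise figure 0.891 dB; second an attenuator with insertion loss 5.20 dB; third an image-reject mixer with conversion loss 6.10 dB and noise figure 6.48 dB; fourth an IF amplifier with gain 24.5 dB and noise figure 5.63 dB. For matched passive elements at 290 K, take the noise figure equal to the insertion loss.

Convert to linear (a loss of L dB is a gain of −L dB): F_i = 10^(NF_i/10), G_i = 10^(G_i,dB/10)
  Stage 1: F_1 = 10^(0.891/10) = 1.228, G_1 = 10^(12.9/10) = 19.50
  Stage 2: F_2 = 10^(5.20/10) = 3.311, G_2 = 10^(−5.20/10) = 0.3020
  Stage 3: F_3 = 10^(6.48/10) = 4.446, G_3 = 10^(−6.10/10) = 0.2455
  Stage 4: F_4 = 10^(5.63/10) = 3.656, G_4 = 10^(24.5/10) = 281.8
Friis cascade:
  F = 1.228 + (3.311 − 1)/19.50 + (4.446 − 1)/5.888 + (3.656 − 1)/1.445 = 3.769
NF = 10 log₁₀(3.769) = 5.76 dB

5.76 dB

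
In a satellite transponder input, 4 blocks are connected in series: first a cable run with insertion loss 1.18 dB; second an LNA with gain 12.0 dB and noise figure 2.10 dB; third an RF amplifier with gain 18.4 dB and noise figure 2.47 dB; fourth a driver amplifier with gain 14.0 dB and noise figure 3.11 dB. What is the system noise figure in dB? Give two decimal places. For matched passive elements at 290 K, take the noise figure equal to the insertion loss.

Convert to linear (a loss of L dB is a gain of −L dB): F_i = 10^(NF_i/10), G_i = 10^(G_i,dB/10)
  Stage 1: F_1 = 10^(1.18/10) = 1.312, G_1 = 10^(−1.18/10) = 0.7621
  Stage 2: F_2 = 10^(2.10/10) = 1.622, G_2 = 10^(12.0/10) = 15.85
  Stage 3: F_3 = 10^(2.47/10) = 1.766, G_3 = 10^(18.4/10) = 69.18
  Stage 4: F_4 = 10^(3.11/10) = 2.046, G_4 = 10^(14.0/10) = 25.12
Friis cascade:
  F = 1.312 + (1.622 − 1)/0.7621 + (1.766 − 1)/12.08 + (2.046 − 1)/835.6 = 2.193
NF = 10 log₁₀(2.193) = 3.41 dB

3.41 dB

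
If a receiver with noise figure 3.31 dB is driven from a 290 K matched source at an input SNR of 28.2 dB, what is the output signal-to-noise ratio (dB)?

By definition F = SNR_in/SNR_out, so in dB: SNR_out = SNR_in − NF
SNR_out = 28.2 − 3.31 = 24.89 dB

24.89 dB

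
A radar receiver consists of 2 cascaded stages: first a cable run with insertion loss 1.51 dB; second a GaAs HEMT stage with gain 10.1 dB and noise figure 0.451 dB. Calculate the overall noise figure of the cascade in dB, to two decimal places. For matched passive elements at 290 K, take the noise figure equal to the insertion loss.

1.96 dB

Convert to linear (a loss of L dB is a gain of −L dB): F_i = 10^(NF_i/10), G_i = 10^(G_i,dB/10)
  Stage 1: F_1 = 10^(1.51/10) = 1.416, G_1 = 10^(−1.51/10) = 0.7063
  Stage 2: F_2 = 10^(0.451/10) = 1.109, G_2 = 10^(10.1/10) = 10.23
Friis cascade:
  F = 1.416 + (1.109 − 1)/0.7063 = 1.571
NF = 10 log₁₀(1.571) = 1.96 dB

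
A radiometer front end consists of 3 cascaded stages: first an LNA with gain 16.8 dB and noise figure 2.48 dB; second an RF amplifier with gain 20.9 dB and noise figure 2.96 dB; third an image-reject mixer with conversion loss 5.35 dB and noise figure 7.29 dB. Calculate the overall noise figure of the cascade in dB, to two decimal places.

2.53 dB

Convert to linear (a loss of L dB is a gain of −L dB): F_i = 10^(NF_i/10), G_i = 10^(G_i,dB/10)
  Stage 1: F_1 = 10^(2.48/10) = 1.770, G_1 = 10^(16.8/10) = 47.86
  Stage 2: F_2 = 10^(2.96/10) = 1.977, G_2 = 10^(20.9/10) = 123.0
  Stage 3: F_3 = 10^(7.29/10) = 5.358, G_3 = 10^(−5.35/10) = 0.2917
Friis cascade:
  F = 1.770 + (1.977 − 1)/47.86 + (5.358 − 1)/5888 = 1.791
NF = 10 log₁₀(1.791) = 2.53 dB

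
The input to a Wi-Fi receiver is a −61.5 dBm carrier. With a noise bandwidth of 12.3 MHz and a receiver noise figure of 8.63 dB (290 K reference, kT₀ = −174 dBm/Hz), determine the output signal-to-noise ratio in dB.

33.0 dB

Noise floor: N = −174 + 10 log₁₀(B) + NF
10 log₁₀(1.23×10⁷) = 70.9 dB
N = −174 + 70.9 + 8.63 = −94.47 dBm
SNR = P_sig − N = −61.5 − (−94.47) = 32.97 dB → 33.0 dB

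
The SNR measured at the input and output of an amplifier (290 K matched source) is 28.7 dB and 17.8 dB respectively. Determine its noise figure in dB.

10.9 dB

NF (dB) = SNR_in(dB) − SNR_out(dB) when the source is at T₀
NF = 28.7 − 17.8 = 10.9 dB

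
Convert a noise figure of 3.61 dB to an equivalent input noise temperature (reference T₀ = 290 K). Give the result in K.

F = 10^(3.61/10) = 2.29615
T_e = (F − 1)·T₀ = (2.29615 − 1) × 290 = 376 K

376 K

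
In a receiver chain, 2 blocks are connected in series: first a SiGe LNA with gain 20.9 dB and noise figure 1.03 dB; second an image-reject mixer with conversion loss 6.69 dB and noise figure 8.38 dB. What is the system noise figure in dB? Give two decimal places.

Convert to linear (a loss of L dB is a gain of −L dB): F_i = 10^(NF_i/10), G_i = 10^(G_i,dB/10)
  Stage 1: F_1 = 10^(1.03/10) = 1.268, G_1 = 10^(20.9/10) = 123.0
  Stage 2: F_2 = 10^(8.38/10) = 6.887, G_2 = 10^(−6.69/10) = 0.2143
Friis cascade:
  F = 1.268 + (6.887 − 1)/123.0 = 1.315
NF = 10 log₁₀(1.315) = 1.19 dB

1.19 dB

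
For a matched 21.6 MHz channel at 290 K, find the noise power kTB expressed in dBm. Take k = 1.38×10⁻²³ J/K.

P_n = kTB = 1.38×10⁻²³ × 290 × 2.16×10⁷ = 8.64×10⁻¹⁴ W
In dBm: 10 log₁₀(8.64×10⁻¹⁴ / 10⁻³) = −100.6 dBm

−100.6 dBm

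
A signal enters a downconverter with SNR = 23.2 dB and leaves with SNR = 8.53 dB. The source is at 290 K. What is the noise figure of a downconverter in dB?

NF (dB) = SNR_in(dB) − SNR_out(dB) when the source is at T₀
NF = 23.2 − 8.53 = 14.67 dB

14.67 dB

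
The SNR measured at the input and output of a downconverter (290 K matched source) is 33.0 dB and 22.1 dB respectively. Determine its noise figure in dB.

NF (dB) = SNR_in(dB) − SNR_out(dB) when the source is at T₀
NF = 33.0 − 22.1 = 10.9 dB

10.9 dB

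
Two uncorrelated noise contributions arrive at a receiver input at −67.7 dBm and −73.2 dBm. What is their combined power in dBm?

−66.6 dBm

Convert to linear, add, convert back:
P₁ = 1.70×10⁻¹⁰ W, P₂ = 4.79×10⁻¹¹ W
P_tot = 2.18×10⁻¹⁰ W → 10 log₁₀(P_tot / 10⁻³) = −66.6 dBm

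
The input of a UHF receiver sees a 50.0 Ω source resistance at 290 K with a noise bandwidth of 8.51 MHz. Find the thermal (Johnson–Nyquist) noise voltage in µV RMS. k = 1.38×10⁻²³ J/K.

2.61 µV

V_n = √(4kTRB)
4kTRB = 4 × 1.38×10⁻²³ × 290 × 5.00×10¹ × 8.51×10⁶ = 6.81×10⁻¹² V²
V_n = √(6.81×10⁻¹²) = 2.61×10⁻⁶ V = 2.61 µV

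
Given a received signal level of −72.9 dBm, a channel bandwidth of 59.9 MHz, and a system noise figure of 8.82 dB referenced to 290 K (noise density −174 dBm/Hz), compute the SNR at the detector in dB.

Noise floor: N = −174 + 10 log₁₀(B) + NF
10 log₁₀(5.99×10⁷) = 77.77 dB
N = −174 + 77.77 + 8.82 = −87.41 dBm
SNR = P_sig − N = −72.9 − (−87.41) = 14.51 dB → 14.5 dB

14.5 dB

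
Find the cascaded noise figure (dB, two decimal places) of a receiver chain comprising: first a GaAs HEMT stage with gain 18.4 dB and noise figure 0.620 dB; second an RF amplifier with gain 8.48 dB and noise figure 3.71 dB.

Convert to linear (a loss of L dB is a gain of −L dB): F_i = 10^(NF_i/10), G_i = 10^(G_i,dB/10)
  Stage 1: F_1 = 10^(0.620/10) = 1.153, G_1 = 10^(18.4/10) = 69.18
  Stage 2: F_2 = 10^(3.71/10) = 2.350, G_2 = 10^(8.48/10) = 7.047
Friis cascade:
  F = 1.153 + (2.350 − 1)/69.18 = 1.173
NF = 10 log₁₀(1.173) = 0.69 dB

0.69 dB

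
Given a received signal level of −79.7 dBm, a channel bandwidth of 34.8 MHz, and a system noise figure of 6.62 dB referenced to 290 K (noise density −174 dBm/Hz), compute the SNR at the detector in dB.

Noise floor: N = −174 + 10 log₁₀(B) + NF
10 log₁₀(3.48×10⁷) = 75.42 dB
N = −174 + 75.42 + 6.62 = −91.96 dBm
SNR = P_sig − N = −79.7 − (−91.96) = 12.26 dB → 12.3 dB

12.3 dB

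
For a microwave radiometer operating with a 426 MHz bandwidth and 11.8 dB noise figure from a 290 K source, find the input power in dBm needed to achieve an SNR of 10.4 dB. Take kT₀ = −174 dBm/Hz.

−65.5 dBm

Sensitivity = −174 + 10 log₁₀(B) + NF + SNR_min
= −174 + 86.29 + 11.8 + 10.4
= −65.51 dBm → −65.5 dBm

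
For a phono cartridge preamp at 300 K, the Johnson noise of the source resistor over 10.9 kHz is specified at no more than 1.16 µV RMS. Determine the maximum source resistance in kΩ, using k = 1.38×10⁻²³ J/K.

Johnson–Nyquist: V_n = √(4kTRB) ⇒ R = V_n² / (4kTB)
4kTB = 4 × 1.38×10⁻²³ × 300 × 1.09×10⁴ = 1.81×10⁻¹⁶
R = (1.16×10⁻⁶)² / 1.81×10⁻¹⁶ = 7.45×10³ Ω = 7.45 kΩ

7.45 kΩ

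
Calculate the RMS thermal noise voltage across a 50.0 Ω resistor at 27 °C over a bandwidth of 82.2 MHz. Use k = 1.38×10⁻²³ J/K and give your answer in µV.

T = 27 °C + 273.15 = 300.15 K
V_n = √(4kTRB)
4kTRB = 4 × 1.38×10⁻²³ × 300.15 × 5.00×10¹ × 8.22×10⁷ = 6.81×10⁻¹¹ V²
V_n = √(6.81×10⁻¹¹) = 8.25×10⁻⁶ V = 8.25 µV

8.25 µV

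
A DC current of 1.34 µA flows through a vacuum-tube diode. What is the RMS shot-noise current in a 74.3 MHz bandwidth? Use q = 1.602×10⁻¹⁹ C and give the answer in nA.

5.65 nA

I_n = √(2qI·B)
2qI·B = 2 × 1.602×10⁻¹⁹ × 1.34×10⁻⁶ × 7.43×10⁷ = 3.19×10⁻¹⁷ A²
I_n = √(3.19×10⁻¹⁷) = 5.65×10⁻⁹ A = 5.65 nA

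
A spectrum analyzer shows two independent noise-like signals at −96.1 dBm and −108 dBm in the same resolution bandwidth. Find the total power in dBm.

Convert to linear, add, convert back:
P₁ = 2.45×10⁻¹³ W, P₂ = 1.58×10⁻¹⁴ W
P_tot = 2.61×10⁻¹³ W → 10 log₁₀(P_tot / 10⁻³) = −95.8 dBm

−95.8 dBm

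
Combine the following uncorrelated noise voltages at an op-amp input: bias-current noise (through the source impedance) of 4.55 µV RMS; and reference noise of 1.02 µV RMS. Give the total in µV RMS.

4.66 µV

Uncorrelated sources add in power (mean-square): V_tot = √(ΣV_i²)
V_tot = √[(4.55×10⁻⁶)² + (1.02×10⁻⁶)²] = 4.66×10⁻⁶ V = 4.66 µV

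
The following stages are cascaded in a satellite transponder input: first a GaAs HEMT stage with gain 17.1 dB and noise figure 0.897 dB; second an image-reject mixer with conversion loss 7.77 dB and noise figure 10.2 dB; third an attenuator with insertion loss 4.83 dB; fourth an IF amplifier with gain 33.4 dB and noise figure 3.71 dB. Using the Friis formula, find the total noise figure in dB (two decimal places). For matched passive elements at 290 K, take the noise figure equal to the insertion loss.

3.29 dB

Convert to linear (a loss of L dB is a gain of −L dB): F_i = 10^(NF_i/10), G_i = 10^(G_i,dB/10)
  Stage 1: F_1 = 10^(0.897/10) = 1.229, G_1 = 10^(17.1/10) = 51.29
  Stage 2: F_2 = 10^(10.2/10) = 10.47, G_2 = 10^(−7.77/10) = 0.1671
  Stage 3: F_3 = 10^(4.83/10) = 3.041, G_3 = 10^(−4.83/10) = 0.3289
  Stage 4: F_4 = 10^(3.71/10) = 2.350, G_4 = 10^(33.4/10) = 2188
Friis cascade:
  F = 1.229 + (10.47 − 1)/51.29 + (3.041 − 1)/8.570 + (2.350 − 1)/2.818 = 2.131
NF = 10 log₁₀(2.131) = 3.29 dB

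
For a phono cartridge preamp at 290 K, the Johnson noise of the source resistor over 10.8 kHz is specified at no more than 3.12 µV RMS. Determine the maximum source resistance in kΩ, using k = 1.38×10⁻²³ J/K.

56.3 kΩ

Johnson–Nyquist: V_n = √(4kTRB) ⇒ R = V_n² / (4kTB)
4kTB = 4 × 1.38×10⁻²³ × 290 × 1.08×10⁴ = 1.73×10⁻¹⁶
R = (3.12×10⁻⁶)² / 1.73×10⁻¹⁶ = 5.63×10⁴ Ω = 56.3 kΩ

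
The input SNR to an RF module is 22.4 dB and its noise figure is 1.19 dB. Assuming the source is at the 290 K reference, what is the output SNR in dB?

21.21 dB

By definition F = SNR_in/SNR_out, so in dB: SNR_out = SNR_in − NF
SNR_out = 22.4 − 1.19 = 21.21 dB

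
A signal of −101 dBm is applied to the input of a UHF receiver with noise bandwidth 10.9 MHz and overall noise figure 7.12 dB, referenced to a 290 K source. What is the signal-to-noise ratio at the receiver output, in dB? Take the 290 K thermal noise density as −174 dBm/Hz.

−4.5 dB

Noise floor: N = −174 + 10 log₁₀(B) + NF
10 log₁₀(1.09×10⁷) = 70.37 dB
N = −174 + 70.37 + 7.12 = −96.51 dBm
SNR = P_sig − N = −101 − (−96.51) = −4.49 dB → −4.5 dB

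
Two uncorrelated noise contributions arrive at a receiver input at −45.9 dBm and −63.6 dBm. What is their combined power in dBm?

Convert to linear, add, convert back:
P₁ = 2.57×10⁻⁸ W, P₂ = 4.37×10⁻¹⁰ W
P_tot = 2.61×10⁻⁸ W → 10 log₁₀(P_tot / 10⁻³) = −45.8 dBm

−45.8 dBm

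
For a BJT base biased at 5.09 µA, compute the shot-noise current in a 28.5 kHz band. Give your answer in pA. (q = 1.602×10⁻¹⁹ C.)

I_n = √(2qI·B)
2qI·B = 2 × 1.602×10⁻¹⁹ × 5.09×10⁻⁶ × 2.85×10⁴ = 4.65×10⁻²⁰ A²
I_n = √(4.65×10⁻²⁰) = 2.16×10⁻¹⁰ A = 216 pA

216 pA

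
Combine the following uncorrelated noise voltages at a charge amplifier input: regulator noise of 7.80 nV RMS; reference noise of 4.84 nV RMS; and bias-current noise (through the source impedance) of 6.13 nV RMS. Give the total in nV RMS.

11.0 nV

Uncorrelated sources add in power (mean-square): V_tot = √(ΣV_i²)
V_tot = √[(7.80×10⁻⁹)² + (4.84×10⁻⁹)² + (6.13×10⁻⁹)²] = 1.10×10⁻⁸ V = 11.0 nV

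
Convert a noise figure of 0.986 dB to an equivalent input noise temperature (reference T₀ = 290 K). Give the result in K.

73.9 K

F = 10^(0.986/10) = 1.25487
T_e = (F − 1)·T₀ = (1.25487 − 1) × 290 = 73.9 K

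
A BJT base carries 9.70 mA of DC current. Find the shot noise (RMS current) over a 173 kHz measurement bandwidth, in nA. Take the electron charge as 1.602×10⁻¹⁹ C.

23.2 nA

I_n = √(2qI·B)
2qI·B = 2 × 1.602×10⁻¹⁹ × 9.70×10⁻³ × 1.73×10⁵ = 5.38×10⁻¹⁶ A²
I_n = √(5.38×10⁻¹⁶) = 2.32×10⁻⁸ A = 23.2 nA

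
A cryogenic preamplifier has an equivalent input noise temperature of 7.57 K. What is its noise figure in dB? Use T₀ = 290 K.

0.112 dB

F = 1 + T_e/T₀ = 1 + 7.57/290 = 1.0261
NF = 10 log₁₀(1.0261) = 0.112 dB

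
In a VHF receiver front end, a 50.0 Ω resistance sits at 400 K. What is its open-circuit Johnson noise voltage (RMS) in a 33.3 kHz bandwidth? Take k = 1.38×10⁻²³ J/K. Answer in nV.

192 nV

V_n = √(4kTRB)
4kTRB = 4 × 1.38×10⁻²³ × 400 × 5.00×10¹ × 3.33×10⁴ = 3.68×10⁻¹⁴ V²
V_n = √(3.68×10⁻¹⁴) = 1.92×10⁻⁷ V = 192 nV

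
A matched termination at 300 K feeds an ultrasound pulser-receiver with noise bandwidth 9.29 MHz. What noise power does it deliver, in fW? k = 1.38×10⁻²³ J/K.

P_n = kTB = 1.38×10⁻²³ × 300 × 9.29×10⁶ = 3.85×10⁻¹⁴ W = 38.5 fW

38.5 fW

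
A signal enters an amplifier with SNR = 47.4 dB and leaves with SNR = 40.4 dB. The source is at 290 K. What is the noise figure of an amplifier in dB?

7.0 dB

NF (dB) = SNR_in(dB) − SNR_out(dB) when the source is at T₀
NF = 47.4 − 40.4 = 7.0 dB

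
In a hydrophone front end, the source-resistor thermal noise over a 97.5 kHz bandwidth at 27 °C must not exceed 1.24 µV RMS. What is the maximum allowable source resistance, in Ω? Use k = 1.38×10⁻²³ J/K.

T = 27 °C + 273.15 = 300.15 K
Johnson–Nyquist: V_n = √(4kTRB) ⇒ R = V_n² / (4kTB)
4kTB = 4 × 1.38×10⁻²³ × 300.15 × 9.75×10⁴ = 1.62×10⁻¹⁵
R = (1.24×10⁻⁶)² / 1.62×10⁻¹⁵ = 9.52×10² Ω = 952 Ω

952 Ω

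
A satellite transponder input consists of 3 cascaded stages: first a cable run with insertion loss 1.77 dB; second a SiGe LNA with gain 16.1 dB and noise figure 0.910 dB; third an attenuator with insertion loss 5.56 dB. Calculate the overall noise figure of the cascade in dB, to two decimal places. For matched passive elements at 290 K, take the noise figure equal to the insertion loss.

2.90 dB

Convert to linear (a loss of L dB is a gain of −L dB): F_i = 10^(NF_i/10), G_i = 10^(G_i,dB/10)
  Stage 1: F_1 = 10^(1.77/10) = 1.503, G_1 = 10^(−1.77/10) = 0.6653
  Stage 2: F_2 = 10^(0.910/10) = 1.233, G_2 = 10^(16.1/10) = 40.74
  Stage 3: F_3 = 10^(5.56/10) = 3.597, G_3 = 10^(−5.56/10) = 0.2780
Friis cascade:
  F = 1.503 + (1.233 − 1)/0.6653 + (3.597 − 1)/27.10 = 1.949
NF = 10 log₁₀(1.949) = 2.90 dB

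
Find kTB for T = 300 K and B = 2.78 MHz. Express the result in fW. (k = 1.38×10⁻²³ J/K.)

11.5 fW

P_n = kTB = 1.38×10⁻²³ × 300 × 2.78×10⁶ = 1.15×10⁻¹⁴ W = 11.5 fW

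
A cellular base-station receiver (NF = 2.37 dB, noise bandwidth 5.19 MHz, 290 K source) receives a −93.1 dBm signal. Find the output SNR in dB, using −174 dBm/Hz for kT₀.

11.4 dB

Noise floor: N = −174 + 10 log₁₀(B) + NF
10 log₁₀(5.19×10⁶) = 67.15 dB
N = −174 + 67.15 + 2.37 = −104.48 dBm
SNR = P_sig − N = −93.1 − (−104.48) = 11.38 dB → 11.4 dB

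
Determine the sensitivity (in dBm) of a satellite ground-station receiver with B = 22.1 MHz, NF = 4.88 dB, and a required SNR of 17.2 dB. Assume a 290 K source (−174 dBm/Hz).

−78.5 dBm

Sensitivity = −174 + 10 log₁₀(B) + NF + SNR_min
= −174 + 73.44 + 4.88 + 17.2
= −78.48 dBm → −78.5 dBm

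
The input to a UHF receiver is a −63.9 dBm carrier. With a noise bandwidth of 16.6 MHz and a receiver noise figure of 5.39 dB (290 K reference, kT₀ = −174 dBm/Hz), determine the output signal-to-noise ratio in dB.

32.5 dB

Noise floor: N = −174 + 10 log₁₀(B) + NF
10 log₁₀(1.66×10⁷) = 72.2 dB
N = −174 + 72.2 + 5.39 = −96.41 dBm
SNR = P_sig − N = −63.9 − (−96.41) = 32.51 dB → 32.5 dB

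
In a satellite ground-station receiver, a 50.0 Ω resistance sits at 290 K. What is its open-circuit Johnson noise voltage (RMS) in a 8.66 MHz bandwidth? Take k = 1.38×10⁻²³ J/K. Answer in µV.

V_n = √(4kTRB)
4kTRB = 4 × 1.38×10⁻²³ × 290 × 5.00×10¹ × 8.66×10⁶ = 6.93×10⁻¹² V²
V_n = √(6.93×10⁻¹²) = 2.63×10⁻⁶ V = 2.63 µV

2.63 µV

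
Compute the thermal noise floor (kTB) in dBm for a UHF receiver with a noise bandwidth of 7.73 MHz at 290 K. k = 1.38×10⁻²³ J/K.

P_n = kTB = 1.38×10⁻²³ × 290 × 7.73×10⁶ = 3.09×10⁻¹⁴ W
In dBm: 10 log₁₀(3.09×10⁻¹⁴ / 10⁻³) = −105.1 dBm

−105.1 dBm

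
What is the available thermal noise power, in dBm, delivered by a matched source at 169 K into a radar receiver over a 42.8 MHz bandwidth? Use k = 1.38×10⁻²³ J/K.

−100.0 dBm

P_n = kTB = 1.38×10⁻²³ × 169 × 4.28×10⁷ = 9.98×10⁻¹⁴ W
In dBm: 10 log₁₀(9.98×10⁻¹⁴ / 10⁻³) = −100.0 dBm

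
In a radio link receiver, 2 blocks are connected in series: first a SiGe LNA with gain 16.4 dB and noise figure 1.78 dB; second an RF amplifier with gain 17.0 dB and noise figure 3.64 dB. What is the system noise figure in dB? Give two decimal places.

Convert to linear (a loss of L dB is a gain of −L dB): F_i = 10^(NF_i/10), G_i = 10^(G_i,dB/10)
  Stage 1: F_1 = 10^(1.78/10) = 1.507, G_1 = 10^(16.4/10) = 43.65
  Stage 2: F_2 = 10^(3.64/10) = 2.312, G_2 = 10^(17.0/10) = 50.12
Friis cascade:
  F = 1.507 + (2.312 − 1)/43.65 = 1.537
NF = 10 log₁₀(1.537) = 1.87 dB

1.87 dB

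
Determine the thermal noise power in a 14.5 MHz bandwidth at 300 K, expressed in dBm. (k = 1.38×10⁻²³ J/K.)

P_n = kTB = 1.38×10⁻²³ × 300 × 1.45×10⁷ = 6.00×10⁻¹⁴ W
In dBm: 10 log₁₀(6.00×10⁻¹⁴ / 10⁻³) = −102.2 dBm

−102.2 dBm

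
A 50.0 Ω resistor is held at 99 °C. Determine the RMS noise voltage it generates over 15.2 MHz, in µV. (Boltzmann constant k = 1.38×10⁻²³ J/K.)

T = 99 °C + 273.15 = 372.15 K
V_n = √(4kTRB)
4kTRB = 4 × 1.38×10⁻²³ × 372.15 × 5.00×10¹ × 1.52×10⁷ = 1.56×10⁻¹¹ V²
V_n = √(1.56×10⁻¹¹) = 3.95×10⁻⁶ V = 3.95 µV

3.95 µV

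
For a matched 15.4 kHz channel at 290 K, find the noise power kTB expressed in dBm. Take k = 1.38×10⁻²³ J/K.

P_n = kTB = 1.38×10⁻²³ × 290 × 1.54×10⁴ = 6.16×10⁻¹⁷ W
In dBm: 10 log₁₀(6.16×10⁻¹⁷ / 10⁻³) = −132.1 dBm

−132.1 dBm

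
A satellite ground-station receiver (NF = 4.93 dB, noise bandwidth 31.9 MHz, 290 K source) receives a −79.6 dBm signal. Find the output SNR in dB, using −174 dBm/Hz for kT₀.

14.4 dB

Noise floor: N = −174 + 10 log₁₀(B) + NF
10 log₁₀(3.19×10⁷) = 75.04 dB
N = −174 + 75.04 + 4.93 = −94.03 dBm
SNR = P_sig − N = −79.6 − (−94.03) = 14.43 dB → 14.4 dB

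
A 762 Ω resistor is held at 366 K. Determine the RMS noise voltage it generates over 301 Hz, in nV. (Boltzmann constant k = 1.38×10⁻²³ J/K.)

V_n = √(4kTRB)
4kTRB = 4 × 1.38×10⁻²³ × 366 × 7.62×10² × 3.01×10² = 4.63×10⁻¹⁵ V²
V_n = √(4.63×10⁻¹⁵) = 6.81×10⁻⁸ V = 68.1 nV

68.1 nV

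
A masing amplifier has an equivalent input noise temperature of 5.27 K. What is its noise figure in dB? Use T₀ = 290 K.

0.078 dB

F = 1 + T_e/T₀ = 1 + 5.27/290 = 1.01817
NF = 10 log₁₀(1.01817) = 0.078 dB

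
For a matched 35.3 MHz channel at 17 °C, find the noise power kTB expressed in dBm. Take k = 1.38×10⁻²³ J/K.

−98.5 dBm

T = 17 °C + 273.15 = 290.15 K
P_n = kTB = 1.38×10⁻²³ × 290.15 × 3.53×10⁷ = 1.41×10⁻¹³ W
In dBm: 10 log₁₀(1.41×10⁻¹³ / 10⁻³) = −98.5 dBm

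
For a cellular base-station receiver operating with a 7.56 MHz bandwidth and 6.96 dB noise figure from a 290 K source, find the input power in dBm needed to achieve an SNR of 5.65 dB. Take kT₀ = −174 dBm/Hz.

−92.6 dBm

Sensitivity = −174 + 10 log₁₀(B) + NF + SNR_min
= −174 + 68.79 + 6.96 + 5.65
= −92.60 dBm → −92.6 dBm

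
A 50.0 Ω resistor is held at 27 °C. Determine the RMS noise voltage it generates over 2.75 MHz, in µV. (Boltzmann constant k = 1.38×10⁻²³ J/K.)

1.51 µV

T = 27 °C + 273.15 = 300.15 K
V_n = √(4kTRB)
4kTRB = 4 × 1.38×10⁻²³ × 300.15 × 5.00×10¹ × 2.75×10⁶ = 2.28×10⁻¹² V²
V_n = √(2.28×10⁻¹²) = 1.51×10⁻⁶ V = 1.51 µV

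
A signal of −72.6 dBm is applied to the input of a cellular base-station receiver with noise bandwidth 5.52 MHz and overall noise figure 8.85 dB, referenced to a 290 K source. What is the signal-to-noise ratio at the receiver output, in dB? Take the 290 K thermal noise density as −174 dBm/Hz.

25.1 dB

Noise floor: N = −174 + 10 log₁₀(B) + NF
10 log₁₀(5.52×10⁶) = 67.42 dB
N = −174 + 67.42 + 8.85 = −97.73 dBm
SNR = P_sig − N = −72.6 − (−97.73) = 25.13 dB → 25.1 dB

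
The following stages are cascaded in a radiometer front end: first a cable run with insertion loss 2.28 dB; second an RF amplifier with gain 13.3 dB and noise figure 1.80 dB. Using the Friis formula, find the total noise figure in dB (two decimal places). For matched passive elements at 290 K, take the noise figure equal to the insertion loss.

4.08 dB

Convert to linear (a loss of L dB is a gain of −L dB): F_i = 10^(NF_i/10), G_i = 10^(G_i,dB/10)
  Stage 1: F_1 = 10^(2.28/10) = 1.690, G_1 = 10^(−2.28/10) = 0.5916
  Stage 2: F_2 = 10^(1.80/10) = 1.514, G_2 = 10^(13.3/10) = 21.38
Friis cascade:
  F = 1.690 + (1.514 − 1)/0.5916 = 2.559
NF = 10 log₁₀(2.559) = 4.08 dB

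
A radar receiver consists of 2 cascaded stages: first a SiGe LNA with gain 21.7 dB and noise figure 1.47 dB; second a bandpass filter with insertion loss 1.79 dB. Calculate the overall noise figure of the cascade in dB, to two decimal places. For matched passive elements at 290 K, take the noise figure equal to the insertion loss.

Convert to linear (a loss of L dB is a gain of −L dB): F_i = 10^(NF_i/10), G_i = 10^(G_i,dB/10)
  Stage 1: F_1 = 10^(1.47/10) = 1.403, G_1 = 10^(21.7/10) = 147.9
  Stage 2: F_2 = 10^(1.79/10) = 1.510, G_2 = 10^(−1.79/10) = 0.6622
Friis cascade:
  F = 1.403 + (1.510 − 1)/147.9 = 1.406
NF = 10 log₁₀(1.406) = 1.48 dB

1.48 dB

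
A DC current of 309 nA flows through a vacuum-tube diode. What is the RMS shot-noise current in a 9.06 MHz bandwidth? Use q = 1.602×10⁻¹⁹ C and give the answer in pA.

947 pA

I_n = √(2qI·B)
2qI·B = 2 × 1.602×10⁻¹⁹ × 3.09×10⁻⁷ × 9.06×10⁶ = 8.97×10⁻¹⁹ A²
I_n = √(8.97×10⁻¹⁹) = 9.47×10⁻¹⁰ A = 947 pA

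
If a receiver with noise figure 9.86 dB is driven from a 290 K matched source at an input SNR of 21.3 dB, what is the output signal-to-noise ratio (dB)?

By definition F = SNR_in/SNR_out, so in dB: SNR_out = SNR_in − NF
SNR_out = 21.3 − 9.86 = 11.44 dB

11.44 dB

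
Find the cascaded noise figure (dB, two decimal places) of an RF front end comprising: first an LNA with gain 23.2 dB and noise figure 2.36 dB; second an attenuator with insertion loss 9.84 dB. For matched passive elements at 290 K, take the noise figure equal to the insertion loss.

Convert to linear (a loss of L dB is a gain of −L dB): F_i = 10^(NF_i/10), G_i = 10^(G_i,dB/10)
  Stage 1: F_1 = 10^(2.36/10) = 1.722, G_1 = 10^(23.2/10) = 208.9
  Stage 2: F_2 = 10^(9.84/10) = 9.638, G_2 = 10^(−9.84/10) = 0.1038
Friis cascade:
  F = 1.722 + (9.638 − 1)/208.9 = 1.763
NF = 10 log₁₀(1.763) = 2.46 dB

2.46 dB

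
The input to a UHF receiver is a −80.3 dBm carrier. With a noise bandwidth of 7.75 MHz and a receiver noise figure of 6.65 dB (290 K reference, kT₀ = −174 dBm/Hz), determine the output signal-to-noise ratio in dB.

18.2 dB

Noise floor: N = −174 + 10 log₁₀(B) + NF
10 log₁₀(7.75×10⁶) = 68.89 dB
N = −174 + 68.89 + 6.65 = −98.46 dBm
SNR = P_sig − N = −80.3 − (−98.46) = 18.16 dB → 18.2 dB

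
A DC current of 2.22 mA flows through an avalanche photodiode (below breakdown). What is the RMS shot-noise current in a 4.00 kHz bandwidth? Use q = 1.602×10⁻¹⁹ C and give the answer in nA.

1.69 nA

I_n = √(2qI·B)
2qI·B = 2 × 1.602×10⁻¹⁹ × 2.22×10⁻³ × 4.00×10³ = 2.85×10⁻¹⁸ A²
I_n = √(2.85×10⁻¹⁸) = 1.69×10⁻⁹ A = 1.69 nA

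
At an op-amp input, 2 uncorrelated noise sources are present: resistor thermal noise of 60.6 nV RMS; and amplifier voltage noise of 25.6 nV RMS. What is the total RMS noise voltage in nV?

Uncorrelated sources add in power (mean-square): V_tot = √(ΣV_i²)
V_tot = √[(6.06×10⁻⁸)² + (2.56×10⁻⁸)²] = 6.58×10⁻⁸ V = 65.8 nV

65.8 nV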